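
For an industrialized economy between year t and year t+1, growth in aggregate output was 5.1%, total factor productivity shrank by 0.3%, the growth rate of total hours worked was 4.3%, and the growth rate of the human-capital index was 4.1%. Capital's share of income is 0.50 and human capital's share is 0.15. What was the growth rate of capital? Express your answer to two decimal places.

6.56%

Labor's share = 1 − 0.5 − 0.15 = 0.35.
gY = gA + 0.15×4.1 + 0.35×4.3 + 0.5×g.
0.5×g = 5.1 + 0.3 − 2.12 = 3.28.
g = 3.28 / 0.5 = 6.56%.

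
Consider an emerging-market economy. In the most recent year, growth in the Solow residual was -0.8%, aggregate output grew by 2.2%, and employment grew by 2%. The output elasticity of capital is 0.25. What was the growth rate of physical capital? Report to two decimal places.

Labor's share = 1 − 0.25 = 0.75.
gY = gA + 0.75×2 + 0.25×g.
0.25×g = 2.2 + 0.8 − 1.5 = 1.5.
g = 1.5 / 0.25 = 6%.

Physical capital growth was 6.00%.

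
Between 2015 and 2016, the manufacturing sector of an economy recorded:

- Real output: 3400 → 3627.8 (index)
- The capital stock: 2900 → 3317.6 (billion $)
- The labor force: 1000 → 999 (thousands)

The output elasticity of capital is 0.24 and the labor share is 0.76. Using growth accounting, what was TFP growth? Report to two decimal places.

3.32%

Real output growth = (3627.8 − 3400) / 3400 = 6.7%.
The capital stock growth = (3317.6 − 2900) / 2900 = 14.4%.
The labor force growth = (999 − 1000) / 1000 = -0.1%.
Labor's share = 1 − 0.24 = 0.76.
The capital stock: 0.24 × 14.4 = 3.456 pp.
The labor force: 0.76 × (-0.1) = -0.076 pp.
TFP growth = 6.7 − 3.38 = 3.32%.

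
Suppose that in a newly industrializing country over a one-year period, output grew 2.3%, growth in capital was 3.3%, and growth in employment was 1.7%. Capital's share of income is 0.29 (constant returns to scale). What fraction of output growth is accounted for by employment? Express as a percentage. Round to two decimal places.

Labor's share = 1 − 0.29 = 0.71.
Employment contributed 0.71 × 1.7 = 1.207 pp.
Share of growth = 1.207 / 2.3 × 100 = 52.4783%.

Employment accounted for 52.48% of growth.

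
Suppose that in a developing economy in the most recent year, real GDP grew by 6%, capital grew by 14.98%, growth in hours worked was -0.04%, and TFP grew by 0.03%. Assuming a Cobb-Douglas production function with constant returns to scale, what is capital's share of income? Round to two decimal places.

gY = gA + α·gK + (1−α)·gL, so gY − gA − gL = α(gK − gL).
6 − 0.03 + 0.04 = α × (14.98 − (-0.04)).
6.01 = 15.02 α, so α = 0.4001.

α = 0.40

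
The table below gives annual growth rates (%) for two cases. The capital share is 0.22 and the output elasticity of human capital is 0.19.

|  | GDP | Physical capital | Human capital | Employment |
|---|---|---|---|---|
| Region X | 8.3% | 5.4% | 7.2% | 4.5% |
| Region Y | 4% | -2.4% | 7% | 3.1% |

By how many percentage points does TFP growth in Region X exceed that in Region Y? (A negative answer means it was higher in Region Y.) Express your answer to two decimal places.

1.72 percentage points

Labor's share = 1 − 0.22 − 0.19 = 0.59.
Region X: TFP = 8.3 − 1.188 − 1.368 − 2.655 = 3.089%.
Region Y: TFP = 4 + 0.528 − 1.33 − 1.829 = 1.369%.
Difference = 3.089 − (1.369) = 1.72 pp.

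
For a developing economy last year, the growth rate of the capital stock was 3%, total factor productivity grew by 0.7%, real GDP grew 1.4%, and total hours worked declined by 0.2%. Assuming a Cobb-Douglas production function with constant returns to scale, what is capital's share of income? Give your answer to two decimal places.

α = 0.28

gY = gA + α·gK + (1−α)·gL, so gY − gA − gL = α(gK − gL).
1.4 − 0.7 + 0.2 = α × (3 − (-0.2)).
0.9 = 3.2 α, so α = 0.2813.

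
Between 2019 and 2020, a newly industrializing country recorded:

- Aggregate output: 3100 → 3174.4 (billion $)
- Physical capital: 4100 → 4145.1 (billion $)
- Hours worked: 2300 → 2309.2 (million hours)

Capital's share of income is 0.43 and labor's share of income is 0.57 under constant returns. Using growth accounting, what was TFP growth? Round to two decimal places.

Aggregate output growth = (3174.4 − 3100) / 3100 = 2.4%.
Physical capital growth = (4145.1 − 4100) / 4100 = 1.1%.
Hours worked growth = (2309.2 − 2300) / 2300 = 0.4%.
Labor's share = 1 − 0.43 = 0.57.
Physical capital: 0.43 × 1.1 = 0.473 pp.
Hours worked: 0.57 × 0.4 = 0.228 pp.
TFP growth = 2.4 − 0.701 = 1.699%.

1.70%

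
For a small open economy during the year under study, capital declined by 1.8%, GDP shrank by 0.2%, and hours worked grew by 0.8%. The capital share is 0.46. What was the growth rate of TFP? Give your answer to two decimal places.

Labor's share = 1 − 0.46 = 0.54.
Capital: 0.46 × (-1.8) = -0.828 pp.
Hours worked: 0.54 × 0.8 = 0.432 pp.
TFP growth = -0.2 + 0.396 = 0.196%.

0.20%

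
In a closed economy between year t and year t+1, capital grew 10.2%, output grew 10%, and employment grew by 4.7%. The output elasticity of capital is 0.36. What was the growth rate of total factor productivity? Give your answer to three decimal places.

3.320%

Labor's share = 1 − 0.36 = 0.64.
Capital: 0.36 × 10.2 = 3.672 pp.
Employment: 0.64 × 4.7 = 3.008 pp.
TFP growth = 10 − 6.68 = 3.32%.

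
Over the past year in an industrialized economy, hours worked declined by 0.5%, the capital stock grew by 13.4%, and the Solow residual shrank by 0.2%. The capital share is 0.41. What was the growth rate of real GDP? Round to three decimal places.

4.999%

Labor's share = 1 − 0.41 = 0.59.
The capital stock: 0.41 × 13.4 = 5.494 pp.
Hours worked: 0.59 × (-0.5) = -0.295 pp.
Output growth = -0.2 + 5.199 = 4.999%.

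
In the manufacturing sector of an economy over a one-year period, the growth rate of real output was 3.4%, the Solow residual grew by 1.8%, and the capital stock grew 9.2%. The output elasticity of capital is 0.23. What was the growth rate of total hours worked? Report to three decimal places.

Labor's share = 1 − 0.23 = 0.77.
gY = gA + 0.23×9.2 + 0.77×g.
0.77×g = 3.4 − 1.8 − 2.116 = -0.516.
g = -0.516 / 0.77 = -0.67013%.

-0.670%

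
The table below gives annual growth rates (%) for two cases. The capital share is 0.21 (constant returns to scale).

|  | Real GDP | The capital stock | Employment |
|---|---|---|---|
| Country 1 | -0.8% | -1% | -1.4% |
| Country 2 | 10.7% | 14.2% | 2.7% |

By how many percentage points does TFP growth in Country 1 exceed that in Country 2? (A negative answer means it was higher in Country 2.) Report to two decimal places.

Labor's share = 1 − 0.21 = 0.79.
Country 1: TFP = -0.8 + 0.21 + 1.106 = 0.516%.
Country 2: TFP = 10.7 − 2.982 − 2.133 = 5.585%.
Difference = 0.516 − (5.585) = -5.069 pp.

-5.07 percentage points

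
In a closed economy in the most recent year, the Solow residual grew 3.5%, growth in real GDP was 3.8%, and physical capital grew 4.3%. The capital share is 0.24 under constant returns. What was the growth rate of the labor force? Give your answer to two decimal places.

-0.96%

Labor's share = 1 − 0.24 = 0.76.
gY = gA + 0.24×4.3 + 0.76×g.
0.76×g = 3.8 − 3.5 − 1.032 = -0.732.
g = -0.732 / 0.76 = -0.9632%.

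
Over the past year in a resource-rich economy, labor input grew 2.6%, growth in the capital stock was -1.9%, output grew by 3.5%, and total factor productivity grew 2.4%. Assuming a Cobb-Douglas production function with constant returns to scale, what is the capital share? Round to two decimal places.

gY = gA + α·gK + (1−α)·gL, so gY − gA − gL = α(gK − gL).
3.5 − 2.4 − 2.6 = α × (-1.9 − 2.6).
-1.5 = -4.5 α, so α = 0.3333.

α = 0.33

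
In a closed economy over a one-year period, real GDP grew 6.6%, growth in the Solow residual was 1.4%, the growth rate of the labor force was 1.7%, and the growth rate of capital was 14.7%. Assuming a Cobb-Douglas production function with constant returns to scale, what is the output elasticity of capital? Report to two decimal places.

gY = gA + α·gK + (1−α)·gL, so gY − gA − gL = α(gK − gL).
6.6 − 1.4 − 1.7 = α × (14.7 − 1.7).
3.5 = 13 α, so α = 0.2692.

The output elasticity of capital is 0.27.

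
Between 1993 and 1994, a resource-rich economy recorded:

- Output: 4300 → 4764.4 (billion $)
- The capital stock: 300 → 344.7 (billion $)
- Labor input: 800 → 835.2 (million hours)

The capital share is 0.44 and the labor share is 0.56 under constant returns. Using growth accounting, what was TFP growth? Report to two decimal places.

Output growth = (4764.4 − 4300) / 4300 = 10.8%.
The capital stock growth = (344.7 − 300) / 300 = 14.9%.
Labor input growth = (835.2 − 800) / 800 = 4.4%.
Labor's share = 1 − 0.44 = 0.56.
The capital stock: 0.44 × 14.9 = 6.556 pp.
Labor input: 0.56 × 4.4 = 2.464 pp.
TFP growth = 10.8 − 9.02 = 1.78%.

1.78%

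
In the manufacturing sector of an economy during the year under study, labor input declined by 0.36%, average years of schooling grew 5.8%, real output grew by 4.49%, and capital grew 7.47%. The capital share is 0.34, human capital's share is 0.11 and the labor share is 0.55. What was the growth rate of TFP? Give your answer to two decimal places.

Labor's share = 1 − 0.34 − 0.11 = 0.55.
Capital: 0.34 × 7.47 = 2.5398 pp.
Average years of schooling: 0.11 × 5.8 = 0.638 pp.
Labor input: 0.55 × (-0.36) = -0.198 pp.
TFP growth = 4.49 − 2.9798 = 1.5102%.

TFP grew 1.51%.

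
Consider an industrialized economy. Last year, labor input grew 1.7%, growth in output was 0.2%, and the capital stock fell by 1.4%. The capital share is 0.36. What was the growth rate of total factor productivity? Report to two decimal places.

Labor's share = 1 − 0.36 = 0.64.
The capital stock: 0.36 × (-1.4) = -0.504 pp.
Labor input: 0.64 × 1.7 = 1.088 pp.
TFP growth = 0.2 − 0.584 = -0.384%.

-0.38%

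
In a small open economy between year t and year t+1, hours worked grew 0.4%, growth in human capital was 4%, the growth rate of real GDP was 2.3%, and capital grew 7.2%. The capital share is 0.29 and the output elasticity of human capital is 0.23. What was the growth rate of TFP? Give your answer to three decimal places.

Labor's share = 1 − 0.29 − 0.23 = 0.48.
Capital: 0.29 × 7.2 = 2.088 pp.
Human capital: 0.23 × 4 = 0.92 pp.
Hours worked: 0.48 × 0.4 = 0.192 pp.
TFP growth = 2.3 − 3.2 = -0.9%.

-0.900%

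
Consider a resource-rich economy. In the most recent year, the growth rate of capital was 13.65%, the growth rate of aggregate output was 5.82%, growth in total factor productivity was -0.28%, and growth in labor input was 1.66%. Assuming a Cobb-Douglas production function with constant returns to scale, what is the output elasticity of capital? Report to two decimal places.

gY = gA + α·gK + (1−α)·gL, so gY − gA − gL = α(gK − gL).
5.82 + 0.28 − 1.66 = α × (13.65 − 1.66).
4.44 = 11.99 α, so α = 0.3703.

The output elasticity of capital is 0.37.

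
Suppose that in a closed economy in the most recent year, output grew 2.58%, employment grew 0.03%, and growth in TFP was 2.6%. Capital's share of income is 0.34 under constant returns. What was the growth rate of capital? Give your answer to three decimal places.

Labor's share = 1 − 0.34 = 0.66.
gY = gA + 0.66×0.03 + 0.34×g.
0.34×g = 2.58 − 2.6 − 0.0198 = -0.0398.
g = -0.0398 / 0.34 = -0.11706%.

-0.117%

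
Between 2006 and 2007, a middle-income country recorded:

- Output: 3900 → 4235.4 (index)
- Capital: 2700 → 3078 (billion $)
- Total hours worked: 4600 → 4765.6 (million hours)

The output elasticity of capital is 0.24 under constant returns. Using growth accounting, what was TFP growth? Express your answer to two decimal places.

2.50%

Output growth = (4235.4 − 3900) / 3900 = 8.6%.
Capital growth = (3078 − 2700) / 2700 = 14%.
Total hours worked growth = (4765.6 − 4600) / 4600 = 3.6%.
Labor's share = 1 − 0.24 = 0.76.
Capital: 0.24 × 14 = 3.36 pp.
Total hours worked: 0.76 × 3.6 = 2.736 pp.
TFP growth = 8.6 − 6.096 = 2.504%.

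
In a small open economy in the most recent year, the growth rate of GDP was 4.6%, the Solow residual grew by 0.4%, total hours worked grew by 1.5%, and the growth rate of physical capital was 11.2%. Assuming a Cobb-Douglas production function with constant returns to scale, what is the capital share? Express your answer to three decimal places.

α = 0.278

gY = gA + α·gK + (1−α)·gL, so gY − gA − gL = α(gK − gL).
4.6 − 0.4 − 1.5 = α × (11.2 − 1.5).
2.7 = 9.7 α, so α = 0.27835.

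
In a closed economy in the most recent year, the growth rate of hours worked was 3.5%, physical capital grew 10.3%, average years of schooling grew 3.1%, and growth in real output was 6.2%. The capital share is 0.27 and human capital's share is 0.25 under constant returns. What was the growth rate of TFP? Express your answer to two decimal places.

Labor's share = 1 − 0.27 − 0.25 = 0.48.
Physical capital: 0.27 × 10.3 = 2.781 pp.
Average years of schooling: 0.25 × 3.1 = 0.775 pp.
Hours worked: 0.48 × 3.5 = 1.68 pp.
TFP growth = 6.2 − 5.236 = 0.964%.

TFP grew 0.96%.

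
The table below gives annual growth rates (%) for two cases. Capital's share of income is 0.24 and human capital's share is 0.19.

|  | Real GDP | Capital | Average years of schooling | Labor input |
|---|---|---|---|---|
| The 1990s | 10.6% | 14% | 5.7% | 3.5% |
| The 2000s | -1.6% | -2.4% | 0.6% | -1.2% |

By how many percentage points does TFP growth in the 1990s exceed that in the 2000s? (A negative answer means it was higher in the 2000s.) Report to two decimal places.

Labor's share = 1 − 0.24 − 0.19 = 0.57.
The 1990s: TFP = 10.6 − 3.36 − 1.083 − 1.995 = 4.162%.
The 2000s: TFP = -1.6 + 0.576 − 0.114 + 0.684 = -0.454%.
Difference = 4.162 − (-0.454) = 4.616 pp.

4.62 percentage points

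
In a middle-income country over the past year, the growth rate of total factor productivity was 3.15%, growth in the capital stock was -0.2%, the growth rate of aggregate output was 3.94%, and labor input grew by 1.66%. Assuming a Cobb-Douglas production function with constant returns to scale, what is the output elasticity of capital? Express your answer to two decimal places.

gY = gA + α·gK + (1−α)·gL, so gY − gA − gL = α(gK − gL).
3.94 − 3.15 − 1.66 = α × (-0.2 − 1.66).
-0.87 = -1.86 α, so α = 0.4677.

0.47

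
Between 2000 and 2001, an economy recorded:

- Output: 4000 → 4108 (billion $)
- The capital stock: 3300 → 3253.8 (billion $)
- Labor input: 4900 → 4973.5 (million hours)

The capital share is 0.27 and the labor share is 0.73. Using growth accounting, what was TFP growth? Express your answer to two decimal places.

TFP grew 1.98%.

Output growth = (4108 − 4000) / 4000 = 2.7%.
The capital stock growth = (3253.8 − 3300) / 3300 = -1.4%.
Labor input growth = (4973.5 − 4900) / 4900 = 1.5%.
Labor's share = 1 − 0.27 = 0.73.
The capital stock: 0.27 × (-1.4) = -0.378 pp.
Labor input: 0.73 × 1.5 = 1.095 pp.
TFP growth = 2.7 − 0.717 = 1.983%.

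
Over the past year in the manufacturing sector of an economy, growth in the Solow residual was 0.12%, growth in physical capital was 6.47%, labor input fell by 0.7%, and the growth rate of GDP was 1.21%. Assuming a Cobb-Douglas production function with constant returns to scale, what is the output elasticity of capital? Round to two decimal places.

0.25

gY = gA + α·gK + (1−α)·gL, so gY − gA − gL = α(gK − gL).
1.21 − 0.12 + 0.7 = α × (6.47 − (-0.7)).
1.79 = 7.17 α, so α = 0.2497.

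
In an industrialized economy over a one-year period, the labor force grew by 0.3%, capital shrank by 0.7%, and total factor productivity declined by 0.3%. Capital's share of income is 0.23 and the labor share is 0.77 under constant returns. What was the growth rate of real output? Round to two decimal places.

-0.23%

Labor's share = 1 − 0.23 = 0.77.
Capital: 0.23 × (-0.7) = -0.161 pp.
The labor force: 0.77 × 0.3 = 0.231 pp.
Output growth = -0.3 + 0.07 = -0.23%.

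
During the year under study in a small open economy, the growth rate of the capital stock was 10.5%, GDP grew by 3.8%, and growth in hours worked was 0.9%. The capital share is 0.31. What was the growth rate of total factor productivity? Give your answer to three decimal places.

-0.076%

Labor's share = 1 − 0.31 = 0.69.
The capital stock: 0.31 × 10.5 = 3.255 pp.
Hours worked: 0.69 × 0.9 = 0.621 pp.
TFP growth = 3.8 − 3.876 = -0.076%.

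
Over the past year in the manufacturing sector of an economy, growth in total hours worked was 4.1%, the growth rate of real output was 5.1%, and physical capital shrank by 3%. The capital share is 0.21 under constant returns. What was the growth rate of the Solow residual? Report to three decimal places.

The Solow residual growth was 2.491%.

Labor's share = 1 − 0.21 = 0.79.
Physical capital: 0.21 × (-3) = -0.63 pp.
Total hours worked: 0.79 × 4.1 = 3.239 pp.
TFP growth = 5.1 − 2.609 = 2.491%.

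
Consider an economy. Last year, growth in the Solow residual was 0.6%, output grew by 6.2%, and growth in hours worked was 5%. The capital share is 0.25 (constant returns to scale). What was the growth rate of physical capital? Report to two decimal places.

Labor's share = 1 − 0.25 = 0.75.
gY = gA + 0.75×5 + 0.25×g.
0.25×g = 6.2 − 0.6 − 3.75 = 1.85.
g = 1.85 / 0.25 = 7.4%.

Physical capital growth was 7.40%.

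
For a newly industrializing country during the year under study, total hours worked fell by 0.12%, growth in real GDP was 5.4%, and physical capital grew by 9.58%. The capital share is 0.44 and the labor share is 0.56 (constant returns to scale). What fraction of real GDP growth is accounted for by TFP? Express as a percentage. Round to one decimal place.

23.2%

Labor's share = 1 − 0.44 = 0.56.
Physical capital: 0.44 × 9.58 = 4.2152 pp.
Total hours worked: 0.56 × (-0.12) = -0.0672 pp.
TFP growth = 5.4 − 4.148 = 1.252%.
TFP share of growth = 1.252 / 5.4 × 100 = 23.185%.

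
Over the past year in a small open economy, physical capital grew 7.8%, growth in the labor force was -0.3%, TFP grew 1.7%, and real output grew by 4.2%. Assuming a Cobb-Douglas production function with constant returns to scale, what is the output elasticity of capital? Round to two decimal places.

gY = gA + α·gK + (1−α)·gL, so gY − gA − gL = α(gK − gL).
4.2 − 1.7 + 0.3 = α × (7.8 − (-0.3)).
2.8 = 8.1 α, so α = 0.3457.

α = 0.35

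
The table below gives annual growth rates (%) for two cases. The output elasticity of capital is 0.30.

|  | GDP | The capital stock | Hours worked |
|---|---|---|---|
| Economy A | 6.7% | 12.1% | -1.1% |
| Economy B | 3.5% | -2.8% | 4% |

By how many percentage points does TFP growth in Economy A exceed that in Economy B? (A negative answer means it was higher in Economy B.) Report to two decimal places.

Labor's share = 1 − 0.3 = 0.7.
Economy A: TFP = 6.7 − 3.63 + 0.77 = 3.84%.
Economy B: TFP = 3.5 + 0.84 − 2.8 = 1.54%.
Difference = 3.84 − (1.54) = 2.3 pp.

2.30 percentage points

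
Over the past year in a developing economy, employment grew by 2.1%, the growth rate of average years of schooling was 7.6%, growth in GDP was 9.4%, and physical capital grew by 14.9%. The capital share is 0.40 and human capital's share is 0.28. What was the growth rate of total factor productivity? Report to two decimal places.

Total factor productivity growth was 0.64%.

Labor's share = 1 − 0.4 − 0.28 = 0.32.
Physical capital: 0.4 × 14.9 = 5.96 pp.
Average years of schooling: 0.28 × 7.6 = 2.128 pp.
Employment: 0.32 × 2.1 = 0.672 pp.
TFP growth = 9.4 − 8.76 = 0.64%.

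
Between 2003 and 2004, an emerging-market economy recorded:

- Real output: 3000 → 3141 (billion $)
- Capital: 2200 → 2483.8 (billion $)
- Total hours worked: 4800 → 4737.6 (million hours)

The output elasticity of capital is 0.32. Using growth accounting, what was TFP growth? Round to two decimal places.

TFP grew 1.46%.

Real output growth = (3141 − 3000) / 3000 = 4.7%.
Capital growth = (2483.8 − 2200) / 2200 = 12.9%.
Total hours worked growth = (4737.6 − 4800) / 4800 = -1.3%.
Labor's share = 1 − 0.32 = 0.68.
Capital: 0.32 × 12.9 = 4.128 pp.
Total hours worked: 0.68 × (-1.3) = -0.884 pp.
TFP growth = 4.7 − 3.244 = 1.456%.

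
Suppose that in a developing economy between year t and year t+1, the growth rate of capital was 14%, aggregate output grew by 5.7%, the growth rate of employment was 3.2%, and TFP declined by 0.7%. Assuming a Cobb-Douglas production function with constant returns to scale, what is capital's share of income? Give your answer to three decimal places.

gY = gA + α·gK + (1−α)·gL, so gY − gA − gL = α(gK − gL).
5.7 + 0.7 − 3.2 = α × (14 − 3.2).
3.2 = 10.8 α, so α = 0.2963.

α = 0.296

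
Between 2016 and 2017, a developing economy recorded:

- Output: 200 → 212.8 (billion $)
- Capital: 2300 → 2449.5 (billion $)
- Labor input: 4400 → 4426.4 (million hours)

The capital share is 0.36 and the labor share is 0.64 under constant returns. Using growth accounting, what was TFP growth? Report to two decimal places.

Output growth = (212.8 − 200) / 200 = 6.4%.
Capital growth = (2449.5 − 2300) / 2300 = 6.5%.
Labor input growth = (4426.4 − 4400) / 4400 = 0.6%.
Labor's share = 1 − 0.36 = 0.64.
Capital: 0.36 × 6.5 = 2.34 pp.
Labor input: 0.64 × 0.6 = 0.384 pp.
TFP growth = 6.4 − 2.724 = 3.676%.

TFP grew 3.68%.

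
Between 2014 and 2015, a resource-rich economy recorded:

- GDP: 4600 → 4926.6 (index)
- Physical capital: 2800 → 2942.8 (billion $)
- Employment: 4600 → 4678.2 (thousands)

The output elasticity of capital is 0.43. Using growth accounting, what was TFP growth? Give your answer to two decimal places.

GDP growth = (4926.6 − 4600) / 4600 = 7.1%.
Physical capital growth = (2942.8 − 2800) / 2800 = 5.1%.
Employment growth = (4678.2 − 4600) / 4600 = 1.7%.
Labor's share = 1 − 0.43 = 0.57.
Physical capital: 0.43 × 5.1 = 2.193 pp.
Employment: 0.57 × 1.7 = 0.969 pp.
TFP growth = 7.1 − 3.162 = 3.938%.

TFP grew 3.94%.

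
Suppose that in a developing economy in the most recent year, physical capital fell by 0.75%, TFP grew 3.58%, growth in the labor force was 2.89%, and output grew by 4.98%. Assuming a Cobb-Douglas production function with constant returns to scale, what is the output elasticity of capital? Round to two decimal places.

gY = gA + α·gK + (1−α)·gL, so gY − gA − gL = α(gK − gL).
4.98 − 3.58 − 2.89 = α × (-0.75 − 2.89).
-1.49 = -3.64 α, so α = 0.4093.

α = 0.41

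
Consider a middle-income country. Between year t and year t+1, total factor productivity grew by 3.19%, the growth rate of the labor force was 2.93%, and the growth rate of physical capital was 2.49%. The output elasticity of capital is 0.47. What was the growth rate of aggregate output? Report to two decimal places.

5.91%

Labor's share = 1 − 0.47 = 0.53.
Physical capital: 0.47 × 2.49 = 1.1703 pp.
The labor force: 0.53 × 2.93 = 1.5529 pp.
Output growth = 3.19 + 2.7232 = 5.9132%.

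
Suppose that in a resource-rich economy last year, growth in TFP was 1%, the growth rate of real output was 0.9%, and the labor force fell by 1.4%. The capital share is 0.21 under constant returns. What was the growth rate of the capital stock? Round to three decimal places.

4.790%

Labor's share = 1 − 0.21 = 0.79.
gY = gA + 0.79×(-1.4) + 0.21×g.
0.21×g = 0.9 − 1 + 1.106 = 1.006.
g = 1.006 / 0.21 = 4.79048%.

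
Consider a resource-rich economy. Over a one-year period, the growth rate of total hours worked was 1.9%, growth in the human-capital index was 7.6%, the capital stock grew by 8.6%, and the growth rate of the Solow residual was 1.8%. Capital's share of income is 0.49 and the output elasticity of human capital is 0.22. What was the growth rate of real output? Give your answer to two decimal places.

8.24%

Labor's share = 1 − 0.49 − 0.22 = 0.29.
The capital stock: 0.49 × 8.6 = 4.214 pp.
The human-capital index: 0.22 × 7.6 = 1.672 pp.
Total hours worked: 0.29 × 1.9 = 0.551 pp.
Output growth = 1.8 + 6.437 = 8.237%.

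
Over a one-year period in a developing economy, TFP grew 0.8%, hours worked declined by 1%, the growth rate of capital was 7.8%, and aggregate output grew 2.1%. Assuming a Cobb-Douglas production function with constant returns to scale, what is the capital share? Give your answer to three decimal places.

gY = gA + α·gK + (1−α)·gL, so gY − gA − gL = α(gK − gL).
2.1 − 0.8 + 1 = α × (7.8 − (-1)).
2.3 = 8.8 α, so α = 0.26136.

0.261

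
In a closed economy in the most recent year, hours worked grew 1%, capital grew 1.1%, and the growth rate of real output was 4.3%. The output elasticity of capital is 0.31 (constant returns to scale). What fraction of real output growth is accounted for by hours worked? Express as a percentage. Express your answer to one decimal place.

16.0%

Labor's share = 1 − 0.31 = 0.69.
Hours worked contributed 0.69 × 1 = 0.69 pp.
Share of growth = 0.69 / 4.3 × 100 = 16.047%.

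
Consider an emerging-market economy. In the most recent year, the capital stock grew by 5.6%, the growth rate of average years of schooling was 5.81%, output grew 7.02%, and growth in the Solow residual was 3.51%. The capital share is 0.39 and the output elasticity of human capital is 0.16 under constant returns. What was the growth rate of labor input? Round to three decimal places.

Labor input grew 0.881%.

Labor's share = 1 − 0.39 − 0.16 = 0.45.
gY = gA + 0.39×5.6 + 0.16×5.81 + 0.45×g.
0.45×g = 7.02 − 3.51 − 3.1136 = 0.3964.
g = 0.3964 / 0.45 = 0.88089%.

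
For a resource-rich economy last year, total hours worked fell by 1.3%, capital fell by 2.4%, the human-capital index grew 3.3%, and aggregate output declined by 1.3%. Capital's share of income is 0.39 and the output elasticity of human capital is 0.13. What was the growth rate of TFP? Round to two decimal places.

-0.17%

Labor's share = 1 − 0.39 − 0.13 = 0.48.
Capital: 0.39 × (-2.4) = -0.936 pp.
The human-capital index: 0.13 × 3.3 = 0.429 pp.
Total hours worked: 0.48 × (-1.3) = -0.624 pp.
TFP growth = -1.3 + 1.131 = -0.169%.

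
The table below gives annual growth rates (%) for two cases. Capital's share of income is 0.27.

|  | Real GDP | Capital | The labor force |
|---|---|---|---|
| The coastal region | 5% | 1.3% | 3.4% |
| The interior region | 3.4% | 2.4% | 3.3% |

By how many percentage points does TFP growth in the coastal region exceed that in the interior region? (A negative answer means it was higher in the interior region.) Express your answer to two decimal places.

1.82 percentage points

Labor's share = 1 − 0.27 = 0.73.
The coastal region: TFP = 5 − 0.351 − 2.482 = 2.167%.
The interior region: TFP = 3.4 − 0.648 − 2.409 = 0.343%.
Difference = 2.167 − (0.343) = 1.824 pp.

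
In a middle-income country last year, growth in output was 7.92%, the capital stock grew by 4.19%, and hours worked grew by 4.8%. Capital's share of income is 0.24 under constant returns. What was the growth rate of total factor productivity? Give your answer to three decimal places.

Total factor productivity growth was 3.266%.

Labor's share = 1 − 0.24 = 0.76.
The capital stock: 0.24 × 4.19 = 1.0056 pp.
Hours worked: 0.76 × 4.8 = 3.648 pp.
TFP growth = 7.92 − 4.6536 = 3.2664%.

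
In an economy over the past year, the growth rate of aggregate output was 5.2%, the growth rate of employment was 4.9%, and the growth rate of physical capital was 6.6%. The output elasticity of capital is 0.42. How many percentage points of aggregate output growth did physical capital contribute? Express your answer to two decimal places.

2.77

Contribution = share × growth = 0.42 × 6.6 = 2.772 pp.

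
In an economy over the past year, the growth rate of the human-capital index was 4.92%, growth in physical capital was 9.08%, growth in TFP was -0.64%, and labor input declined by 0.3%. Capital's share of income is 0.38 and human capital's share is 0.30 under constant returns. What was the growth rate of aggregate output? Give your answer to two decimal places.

Labor's share = 1 − 0.38 − 0.3 = 0.32.
Physical capital: 0.38 × 9.08 = 3.4504 pp.
The human-capital index: 0.3 × 4.92 = 1.476 pp.
Labor input: 0.32 × (-0.3) = -0.096 pp.
Output growth = -0.64 + 4.8304 = 4.1904%.

Aggregate output growth was 4.19%.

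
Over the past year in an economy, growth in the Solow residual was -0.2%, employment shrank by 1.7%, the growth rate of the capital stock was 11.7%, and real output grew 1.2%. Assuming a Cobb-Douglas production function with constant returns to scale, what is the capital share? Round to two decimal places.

α = 0.23

gY = gA + α·gK + (1−α)·gL, so gY − gA − gL = α(gK − gL).
1.2 + 0.2 + 1.7 = α × (11.7 − (-1.7)).
3.1 = 13.4 α, so α = 0.2313.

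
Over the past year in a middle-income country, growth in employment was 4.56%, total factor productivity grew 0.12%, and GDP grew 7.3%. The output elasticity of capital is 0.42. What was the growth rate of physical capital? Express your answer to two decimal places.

10.80%

Labor's share = 1 − 0.42 = 0.58.
gY = gA + 0.58×4.56 + 0.42×g.
0.42×g = 7.3 − 0.12 − 2.6448 = 4.5352.
g = 4.5352 / 0.42 = 10.7981%.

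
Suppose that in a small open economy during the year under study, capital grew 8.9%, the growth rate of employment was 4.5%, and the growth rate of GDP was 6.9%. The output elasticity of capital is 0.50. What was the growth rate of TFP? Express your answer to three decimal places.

0.200%

Labor's share = 1 − 0.5 = 0.5.
Capital: 0.5 × 8.9 = 4.45 pp.
Employment: 0.5 × 4.5 = 2.25 pp.
TFP growth = 6.9 − 6.7 = 0.2%.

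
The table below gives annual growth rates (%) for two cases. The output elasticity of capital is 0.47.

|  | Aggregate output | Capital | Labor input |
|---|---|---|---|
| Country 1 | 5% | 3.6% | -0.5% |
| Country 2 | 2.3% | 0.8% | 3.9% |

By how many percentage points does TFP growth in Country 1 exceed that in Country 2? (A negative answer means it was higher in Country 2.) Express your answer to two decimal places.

3.72 percentage points

Labor's share = 1 − 0.47 = 0.53.
Country 1: TFP = 5 − 1.692 + 0.265 = 3.573%.
Country 2: TFP = 2.3 − 0.376 − 2.067 = -0.143%.
Difference = 3.573 − (-0.143) = 3.716 pp.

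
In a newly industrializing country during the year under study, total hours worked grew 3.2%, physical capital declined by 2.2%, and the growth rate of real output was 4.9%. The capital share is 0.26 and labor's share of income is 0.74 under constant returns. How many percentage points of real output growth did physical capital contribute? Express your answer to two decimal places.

Contribution = share × growth = 0.26 × (-2.2) = -0.572 pp.

-0.57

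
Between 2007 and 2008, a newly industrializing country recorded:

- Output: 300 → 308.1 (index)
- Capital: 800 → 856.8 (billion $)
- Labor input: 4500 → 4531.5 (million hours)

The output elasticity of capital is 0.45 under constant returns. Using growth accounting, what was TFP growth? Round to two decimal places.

-0.88%

Output growth = (308.1 − 300) / 300 = 2.7%.
Capital growth = (856.8 − 800) / 800 = 7.1%.
Labor input growth = (4531.5 − 4500) / 4500 = 0.7%.
Labor's share = 1 − 0.45 = 0.55.
Capital: 0.45 × 7.1 = 3.195 pp.
Labor input: 0.55 × 0.7 = 0.385 pp.
TFP growth = 2.7 − 3.58 = -0.88%.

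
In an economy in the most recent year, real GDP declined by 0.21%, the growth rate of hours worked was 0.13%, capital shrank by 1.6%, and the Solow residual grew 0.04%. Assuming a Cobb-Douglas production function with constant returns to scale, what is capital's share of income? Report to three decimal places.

gY = gA + α·gK + (1−α)·gL, so gY − gA − gL = α(gK − gL).
-0.21 − 0.04 − 0.13 = α × (-1.6 − 0.13).
-0.38 = -1.73 α, so α = 0.21965.

α = 0.220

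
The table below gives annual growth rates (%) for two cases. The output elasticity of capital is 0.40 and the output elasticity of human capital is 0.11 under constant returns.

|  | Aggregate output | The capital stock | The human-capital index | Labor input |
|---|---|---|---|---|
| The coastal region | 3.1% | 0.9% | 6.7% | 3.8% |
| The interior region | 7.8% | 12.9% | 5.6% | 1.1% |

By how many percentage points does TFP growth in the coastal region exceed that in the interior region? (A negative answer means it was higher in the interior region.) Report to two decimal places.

Labor's share = 1 − 0.4 − 0.11 = 0.49.
The coastal region: TFP = 3.1 − 0.36 − 0.737 − 1.862 = 0.141%.
The interior region: TFP = 7.8 − 5.16 − 0.616 − 0.539 = 1.485%.
Difference = 0.141 − (1.485) = -1.344 pp.

-1.34 percentage points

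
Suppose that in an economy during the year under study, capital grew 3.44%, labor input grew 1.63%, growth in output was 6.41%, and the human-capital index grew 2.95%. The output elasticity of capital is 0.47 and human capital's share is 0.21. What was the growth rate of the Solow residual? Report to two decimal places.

Labor's share = 1 − 0.47 − 0.21 = 0.32.
Capital: 0.47 × 3.44 = 1.6168 pp.
The human-capital index: 0.21 × 2.95 = 0.6195 pp.
Labor input: 0.32 × 1.63 = 0.5216 pp.
TFP growth = 6.41 − 2.7579 = 3.6521%.

3.65%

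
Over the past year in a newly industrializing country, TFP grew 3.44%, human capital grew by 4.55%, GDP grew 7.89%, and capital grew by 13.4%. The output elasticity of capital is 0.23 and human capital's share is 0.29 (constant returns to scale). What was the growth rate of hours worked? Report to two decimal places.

Labor's share = 1 − 0.23 − 0.29 = 0.48.
gY = gA + 0.23×13.4 + 0.29×4.55 + 0.48×g.
0.48×g = 7.89 − 3.44 − 4.4015 = 0.0485.
g = 0.0485 / 0.48 = 0.101%.

0.10%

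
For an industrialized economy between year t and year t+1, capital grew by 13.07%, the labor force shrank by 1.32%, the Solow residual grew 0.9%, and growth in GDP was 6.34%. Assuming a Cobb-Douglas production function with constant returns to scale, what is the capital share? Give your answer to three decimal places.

gY = gA + α·gK + (1−α)·gL, so gY − gA − gL = α(gK − gL).
6.34 − 0.9 + 1.32 = α × (13.07 − (-1.32)).
6.76 = 14.39 α, so α = 0.46977.

0.470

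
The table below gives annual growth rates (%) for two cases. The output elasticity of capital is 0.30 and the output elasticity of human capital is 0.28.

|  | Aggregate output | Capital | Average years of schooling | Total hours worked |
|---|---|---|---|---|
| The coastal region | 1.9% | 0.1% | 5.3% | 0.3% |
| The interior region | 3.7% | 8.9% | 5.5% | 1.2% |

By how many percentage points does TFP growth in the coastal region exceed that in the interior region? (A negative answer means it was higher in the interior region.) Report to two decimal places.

1.27 percentage points

Labor's share = 1 − 0.3 − 0.28 = 0.42.
The coastal region: TFP = 1.9 − 0.03 − 1.484 − 0.126 = 0.26%.
The interior region: TFP = 3.7 − 2.67 − 1.54 − 0.504 = -1.014%.
Difference = 0.26 − (-1.014) = 1.274 pp.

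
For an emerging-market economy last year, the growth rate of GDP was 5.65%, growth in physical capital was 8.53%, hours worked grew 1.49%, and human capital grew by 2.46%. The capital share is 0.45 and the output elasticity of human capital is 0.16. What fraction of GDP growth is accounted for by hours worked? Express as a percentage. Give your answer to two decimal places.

Labor's share = 1 − 0.45 − 0.16 = 0.39.
Hours worked contributed 0.39 × 1.49 = 0.5811 pp.
Share of growth = 0.5811 / 5.65 × 100 = 10.285%.

10.28%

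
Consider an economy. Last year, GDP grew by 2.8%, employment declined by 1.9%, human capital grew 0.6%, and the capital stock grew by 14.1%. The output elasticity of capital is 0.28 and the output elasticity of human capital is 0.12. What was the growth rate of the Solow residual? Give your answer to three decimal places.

Labor's share = 1 − 0.28 − 0.12 = 0.6.
The capital stock: 0.28 × 14.1 = 3.948 pp.
Human capital: 0.12 × 0.6 = 0.072 pp.
Employment: 0.6 × (-1.9) = -1.14 pp.
TFP growth = 2.8 − 2.88 = -0.08%.

-0.080%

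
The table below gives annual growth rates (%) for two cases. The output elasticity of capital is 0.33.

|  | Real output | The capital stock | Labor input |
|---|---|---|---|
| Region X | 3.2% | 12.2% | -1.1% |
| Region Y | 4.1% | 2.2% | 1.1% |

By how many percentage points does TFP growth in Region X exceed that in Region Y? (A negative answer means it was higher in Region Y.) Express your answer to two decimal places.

Labor's share = 1 − 0.33 = 0.67.
Region X: TFP = 3.2 − 4.026 + 0.737 = -0.089%.
Region Y: TFP = 4.1 − 0.726 − 0.737 = 2.637%.
Difference = -0.089 − (2.637) = -2.726 pp.

-2.73 percentage points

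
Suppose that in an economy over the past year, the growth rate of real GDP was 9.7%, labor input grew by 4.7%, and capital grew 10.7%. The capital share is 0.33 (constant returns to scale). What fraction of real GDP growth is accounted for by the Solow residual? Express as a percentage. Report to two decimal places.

31.13%

Labor's share = 1 − 0.33 = 0.67.
Capital: 0.33 × 10.7 = 3.531 pp.
Labor input: 0.67 × 4.7 = 3.149 pp.
TFP growth = 9.7 − 6.68 = 3.02%.
TFP share of growth = 3.02 / 9.7 × 100 = 31.134%.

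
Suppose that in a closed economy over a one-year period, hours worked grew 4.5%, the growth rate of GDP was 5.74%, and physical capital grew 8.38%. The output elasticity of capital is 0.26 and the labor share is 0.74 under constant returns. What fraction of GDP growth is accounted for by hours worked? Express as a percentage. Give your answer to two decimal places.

Labor's share = 1 − 0.26 = 0.74.
Hours worked contributed 0.74 × 4.5 = 3.33 pp.
Share of growth = 3.33 / 5.74 × 100 = 58.0139%.

Hours worked accounted for 58.01% of growth.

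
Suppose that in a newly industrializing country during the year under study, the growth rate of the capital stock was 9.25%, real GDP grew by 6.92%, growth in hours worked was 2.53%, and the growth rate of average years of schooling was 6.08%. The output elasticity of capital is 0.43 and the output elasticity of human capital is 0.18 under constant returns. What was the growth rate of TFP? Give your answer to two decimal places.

0.86%

Labor's share = 1 − 0.43 − 0.18 = 0.39.
The capital stock: 0.43 × 9.25 = 3.9775 pp.
Average years of schooling: 0.18 × 6.08 = 1.0944 pp.
Hours worked: 0.39 × 2.53 = 0.9867 pp.
TFP growth = 6.92 − 6.0586 = 0.8614%.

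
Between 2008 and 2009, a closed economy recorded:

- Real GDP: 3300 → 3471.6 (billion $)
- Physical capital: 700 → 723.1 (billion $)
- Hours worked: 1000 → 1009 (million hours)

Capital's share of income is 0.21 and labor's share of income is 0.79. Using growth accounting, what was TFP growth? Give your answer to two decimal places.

3.80%

Real GDP growth = (3471.6 − 3300) / 3300 = 5.2%.
Physical capital growth = (723.1 − 700) / 700 = 3.3%.
Hours worked growth = (1009 − 1000) / 1000 = 0.9%.
Labor's share = 1 − 0.21 = 0.79.
Physical capital: 0.21 × 3.3 = 0.693 pp.
Hours worked: 0.79 × 0.9 = 0.711 pp.
TFP growth = 5.2 − 1.404 = 3.796%.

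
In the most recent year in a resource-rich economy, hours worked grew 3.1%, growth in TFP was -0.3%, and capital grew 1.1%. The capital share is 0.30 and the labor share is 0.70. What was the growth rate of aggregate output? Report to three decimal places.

Labor's share = 1 − 0.3 = 0.7.
Capital: 0.3 × 1.1 = 0.33 pp.
Hours worked: 0.7 × 3.1 = 2.17 pp.
Output growth = -0.3 + 2.5 = 2.2%.

Aggregate output grew 2.200%.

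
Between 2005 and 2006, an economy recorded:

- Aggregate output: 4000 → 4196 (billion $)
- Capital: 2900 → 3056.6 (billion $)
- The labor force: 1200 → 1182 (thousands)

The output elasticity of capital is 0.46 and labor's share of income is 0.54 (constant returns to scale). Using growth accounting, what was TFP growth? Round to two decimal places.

3.23%

Aggregate output growth = (4196 − 4000) / 4000 = 4.9%.
Capital growth = (3056.6 − 2900) / 2900 = 5.4%.
The labor force growth = (1182 − 1200) / 1200 = -1.5%.
Labor's share = 1 − 0.46 = 0.54.
Capital: 0.46 × 5.4 = 2.484 pp.
The labor force: 0.54 × (-1.5) = -0.81 pp.
TFP growth = 4.9 − 1.674 = 3.226%.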